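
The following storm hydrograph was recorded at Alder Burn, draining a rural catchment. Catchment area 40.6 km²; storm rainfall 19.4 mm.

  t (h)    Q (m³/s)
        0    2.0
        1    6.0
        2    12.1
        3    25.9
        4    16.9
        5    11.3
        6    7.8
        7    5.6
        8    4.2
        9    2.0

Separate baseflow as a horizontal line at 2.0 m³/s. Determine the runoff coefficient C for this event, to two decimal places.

C ≈ 0.34

ΣQ_DR = 73.80 m³/s; V = ΣQ_DR·Δt = 2.657 × 10^5 m³.
Runoff depth d = V / A = 6.544 mm.
C = d / P = 6.544 / 19.4 = 0.34.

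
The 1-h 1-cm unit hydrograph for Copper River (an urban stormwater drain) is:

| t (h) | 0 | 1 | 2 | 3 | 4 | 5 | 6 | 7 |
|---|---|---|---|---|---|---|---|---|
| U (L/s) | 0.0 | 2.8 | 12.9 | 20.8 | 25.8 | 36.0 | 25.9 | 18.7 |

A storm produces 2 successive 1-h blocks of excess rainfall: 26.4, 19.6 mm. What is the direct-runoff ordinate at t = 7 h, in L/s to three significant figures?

Q ≈ 100 L/s

By discrete convolution, Q_j = Σ (P_i / 10 mm) · U_{j−i}.
At t = 7 h (j=7): Q = (26.4/10)·18.7 + (19.6/10)·25.9 = 100 L/s.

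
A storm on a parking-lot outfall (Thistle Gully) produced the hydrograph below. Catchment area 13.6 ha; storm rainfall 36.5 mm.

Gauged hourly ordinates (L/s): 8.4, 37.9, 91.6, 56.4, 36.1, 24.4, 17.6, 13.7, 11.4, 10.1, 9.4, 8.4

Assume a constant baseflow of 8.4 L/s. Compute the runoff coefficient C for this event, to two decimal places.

ΣQ_DR = 224.6 L/s; V = ΣQ_DR·Δt = 8.086 × 10^5 L.
Runoff depth d = V / A = 5.945 mm.
C = d / P = 5.945 / 36.5 = 0.16.

C ≈ 0.16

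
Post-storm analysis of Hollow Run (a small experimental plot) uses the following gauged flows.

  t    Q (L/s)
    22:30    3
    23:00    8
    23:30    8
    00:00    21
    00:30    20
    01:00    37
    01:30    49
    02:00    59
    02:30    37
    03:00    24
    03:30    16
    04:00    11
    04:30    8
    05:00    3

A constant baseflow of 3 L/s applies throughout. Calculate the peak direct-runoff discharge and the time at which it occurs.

Subtracting baseflow gives direct-runoff ordinates: 0.0, 5.0, 5.0, 18.0, 17.0, 34.0, 46.0, 56.0, 34.0, 21.0, 13.0, 8.0, 5.0, 0.0 L/s.
The maximum is 56.0 L/s, occurring at the reading for t = 02:00.

Q_p = 56.0 L/s at t = 02:00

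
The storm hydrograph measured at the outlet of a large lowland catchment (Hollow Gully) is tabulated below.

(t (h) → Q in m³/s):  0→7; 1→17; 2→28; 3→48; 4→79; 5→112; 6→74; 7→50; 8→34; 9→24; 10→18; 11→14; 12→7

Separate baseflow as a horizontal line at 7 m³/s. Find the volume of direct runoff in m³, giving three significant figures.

V ≈ 1.52 × 10^6 m³

Direct-runoff ordinates (Q − Q_b): 0.0, 10.0, 21.0, 41.0, 72.0, 105.0, 67.0, 43.0, 27.0, 17.0, 11.0, 7.0, 0.0 m³/s.
ΣQ_DR = 421.0 m³/s.
With Δt = 1 h = 3600 s, V = ΣQ_DR · Δt = 421.0 × 3600 = 1.52 × 10^6 m³.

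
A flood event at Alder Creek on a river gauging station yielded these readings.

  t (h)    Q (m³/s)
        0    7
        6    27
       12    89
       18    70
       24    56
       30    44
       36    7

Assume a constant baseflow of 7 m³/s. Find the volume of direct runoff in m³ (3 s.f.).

V ≈ 5.42 × 10^6 m³

Direct-runoff ordinates (Q − Q_b): 0.0, 20.0, 82.0, 63.0, 49.0, 37.0, 0.0 m³/s.
ΣQ_DR = 251.0 m³/s.
With Δt = 6 h = 21600 s, V = ΣQ_DR · Δt = 251.0 × 21600 = 5.42 × 10^6 m³.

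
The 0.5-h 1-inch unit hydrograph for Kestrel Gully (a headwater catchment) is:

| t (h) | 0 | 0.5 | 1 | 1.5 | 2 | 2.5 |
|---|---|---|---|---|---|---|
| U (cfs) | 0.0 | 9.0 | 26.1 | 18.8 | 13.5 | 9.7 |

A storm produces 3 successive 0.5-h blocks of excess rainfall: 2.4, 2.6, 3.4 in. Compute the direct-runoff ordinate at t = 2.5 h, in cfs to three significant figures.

By discrete convolution, Q_j = Σ (P_i / 1 in) · U_{j−i}.
At t = 2.5 h (j=5): Q = (2.4/1)·9.7 + (2.6/1)·13.5 + (3.4/1)·18.8 = 122 cfs.

Q ≈ 122 cfs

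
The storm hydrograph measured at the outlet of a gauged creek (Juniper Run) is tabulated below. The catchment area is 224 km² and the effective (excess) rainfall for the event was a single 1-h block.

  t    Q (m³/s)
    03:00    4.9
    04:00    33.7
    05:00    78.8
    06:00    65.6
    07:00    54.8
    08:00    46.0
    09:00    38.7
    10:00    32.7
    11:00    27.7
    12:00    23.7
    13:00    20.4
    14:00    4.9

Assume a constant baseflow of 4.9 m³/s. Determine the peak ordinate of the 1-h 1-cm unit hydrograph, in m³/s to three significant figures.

Direct runoff: 0.0, 28.8, 73.9, 60.7, 49.9, 41.1, 33.8, 27.8, 22.8, 18.8, 15.5, 0.0 m³/s; ΣQ_DR = 373.1 m³/s, peak = 73.9 m³/s.
Runoff depth d = ΣQ_DR·Δt / A = 373.1 × 3600 / (224 km²) = 5.996 mm.
The 1-cm UH is the DRH scaled by (10 mm)/d, so U_p = 73.9 × 10/5.996 = 123 m³/s.

U_p ≈ 123 m³/s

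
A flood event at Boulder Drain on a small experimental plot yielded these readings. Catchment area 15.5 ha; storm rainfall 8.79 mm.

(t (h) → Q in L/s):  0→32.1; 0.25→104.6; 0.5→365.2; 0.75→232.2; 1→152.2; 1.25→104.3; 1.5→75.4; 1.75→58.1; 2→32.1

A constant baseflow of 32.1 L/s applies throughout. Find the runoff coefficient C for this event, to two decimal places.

ΣQ_DR = 867.3 L/s; V = ΣQ_DR·Δt = 7.806 × 10^5 L.
Runoff depth d = V / A = 5.036 mm.
C = d / P = 5.036 / 8.79 = 0.57.

C ≈ 0.57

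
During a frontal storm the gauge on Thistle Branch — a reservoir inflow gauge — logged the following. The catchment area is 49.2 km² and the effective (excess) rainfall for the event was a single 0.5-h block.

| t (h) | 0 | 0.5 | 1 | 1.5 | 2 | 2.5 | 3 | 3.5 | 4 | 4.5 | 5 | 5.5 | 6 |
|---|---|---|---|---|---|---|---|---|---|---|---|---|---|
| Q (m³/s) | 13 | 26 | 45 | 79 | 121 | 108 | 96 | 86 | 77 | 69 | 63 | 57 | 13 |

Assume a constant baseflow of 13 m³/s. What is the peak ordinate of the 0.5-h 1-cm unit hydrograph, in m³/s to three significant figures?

Direct runoff: 0.0, 13.0, 32.0, 66.0, 108.0, 95.0, 83.0, 73.0, 64.0, 56.0, 50.0, 44.0, 0.0 m³/s; ΣQ_DR = 684.0 m³/s, peak = 108.0 m³/s.
Runoff depth d = ΣQ_DR·Δt / A = 684.0 × 1800 / (49.2 km²) = 25.02 mm.
The 1-cm UH is the DRH scaled by (10 mm)/d, so U_p = 108.0 × 10/25.02 = 43.2 m³/s.

U_p ≈ 43.2 m³/s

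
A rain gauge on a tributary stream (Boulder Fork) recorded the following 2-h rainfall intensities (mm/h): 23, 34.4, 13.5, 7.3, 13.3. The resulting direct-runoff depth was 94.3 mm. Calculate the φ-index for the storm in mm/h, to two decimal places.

Only the 4 blocks with intensity above φ contribute runoff: 23, 34.4, 13.5, 13.3 mm/h.
Σ(I−φ)·Δt = d  ⇒  (23+34.4+13.5+13.3 − 4φ)·2 = 94.3
φ = (84.20 − 94.3/2) / 4 = 9.26 mm/h.

φ ≈ 9.26 mm/h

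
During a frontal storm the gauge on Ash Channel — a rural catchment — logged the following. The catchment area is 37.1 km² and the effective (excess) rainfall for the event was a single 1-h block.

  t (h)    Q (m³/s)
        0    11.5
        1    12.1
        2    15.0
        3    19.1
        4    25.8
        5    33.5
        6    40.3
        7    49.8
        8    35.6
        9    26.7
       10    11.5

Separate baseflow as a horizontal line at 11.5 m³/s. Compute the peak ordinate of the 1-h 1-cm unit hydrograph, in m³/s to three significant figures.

Direct runoff: 0.0, 0.6, 3.5, 7.6, 14.3, 22.0, 28.8, 38.3, 24.1, 15.2, 0.0 m³/s; ΣQ_DR = 154.4 m³/s, peak = 38.3 m³/s.
Runoff depth d = ΣQ_DR·Δt / A = 154.4 × 3600 / (37.1 km²) = 14.98 mm.
The 1-cm UH is the DRH scaled by (10 mm)/d, so U_p = 38.3 × 10/14.98 = 25.6 m³/s.

U_p ≈ 25.6 m³/s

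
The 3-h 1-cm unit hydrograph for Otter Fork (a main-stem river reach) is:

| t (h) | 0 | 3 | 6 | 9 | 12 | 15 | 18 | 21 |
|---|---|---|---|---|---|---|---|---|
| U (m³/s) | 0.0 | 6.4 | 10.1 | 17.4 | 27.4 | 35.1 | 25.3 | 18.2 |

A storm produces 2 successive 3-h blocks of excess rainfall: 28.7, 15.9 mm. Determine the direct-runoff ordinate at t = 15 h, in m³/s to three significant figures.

By discrete convolution, Q_j = Σ (P_i / 10 mm) · U_{j−i}.
At t = 15 h (j=5): Q = (28.7/10)·35.1 + (15.9/10)·27.4 = 144 m³/s.

Q ≈ 144 m³/s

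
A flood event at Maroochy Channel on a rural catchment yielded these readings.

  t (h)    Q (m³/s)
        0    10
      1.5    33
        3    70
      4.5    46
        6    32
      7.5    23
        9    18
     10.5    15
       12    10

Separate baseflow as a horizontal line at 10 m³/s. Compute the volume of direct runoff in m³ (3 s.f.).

Direct-runoff ordinates (Q − Q_b): 0.0, 23.0, 60.0, 36.0, 22.0, 13.0, 8.0, 5.0, 0.0 m³/s.
ΣQ_DR = 167.0 m³/s.
With Δt = 1.5 h = 5400 s, V = ΣQ_DR · Δt = 167.0 × 5400 = 9.02 × 10^5 m³.

V ≈ 9.02 × 10^5 m³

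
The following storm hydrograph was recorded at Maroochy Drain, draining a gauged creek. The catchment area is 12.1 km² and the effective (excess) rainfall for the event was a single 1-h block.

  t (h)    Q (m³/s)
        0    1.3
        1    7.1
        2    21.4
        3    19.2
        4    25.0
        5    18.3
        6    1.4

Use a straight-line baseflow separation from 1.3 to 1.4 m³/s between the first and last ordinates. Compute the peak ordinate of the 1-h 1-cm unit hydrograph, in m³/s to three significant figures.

U_p ≈ 9.43 m³/s

Direct runoff: 0.00, 5.78, 20.07, 17.85, 23.63, 16.92, 0.00 m³/s; ΣQ_DR = 84.25 m³/s, peak = 23.63 m³/s.
Runoff depth d = ΣQ_DR·Δt / A = 84.25 × 3600 / (12.1 km²) = 25.07 mm.
The 1-cm UH is the DRH scaled by (10 mm)/d, so U_p = 23.63 × 10/25.07 = 9.43 m³/s.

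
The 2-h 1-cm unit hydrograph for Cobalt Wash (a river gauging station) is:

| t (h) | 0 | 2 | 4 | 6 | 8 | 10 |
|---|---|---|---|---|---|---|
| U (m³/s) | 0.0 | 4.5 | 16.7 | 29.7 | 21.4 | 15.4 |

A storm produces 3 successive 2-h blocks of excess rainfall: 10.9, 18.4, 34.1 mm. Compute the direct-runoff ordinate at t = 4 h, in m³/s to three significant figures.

By discrete convolution, Q_j = Σ (P_i / 10 mm) · U_{j−i}.
At t = 4 h (j=2): Q = (10.9/10)·16.7 + (18.4/10)·4.5 + (34.1/10)·0.0 = 26.5 m³/s.

Q ≈ 26.5 m³/s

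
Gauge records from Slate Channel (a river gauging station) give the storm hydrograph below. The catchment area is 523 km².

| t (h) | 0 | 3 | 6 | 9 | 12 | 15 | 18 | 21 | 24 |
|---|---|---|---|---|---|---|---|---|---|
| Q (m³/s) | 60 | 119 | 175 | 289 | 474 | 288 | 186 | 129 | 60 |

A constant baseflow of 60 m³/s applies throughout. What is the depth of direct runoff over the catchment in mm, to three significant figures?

d ≈ 25.6 mm

Direct runoff: 0.0, 59.0, 115.0, 229.0, 414.0, 228.0, 126.0, 69.0, 0.0 m³/s; ΣQ_DR = 1240 m³/s.
V = ΣQ_DR · Δt = 1240 × 10800 s = 1.339 × 10^7 m³.
Over A = 523 km², depth = V / A = 25.6 mm.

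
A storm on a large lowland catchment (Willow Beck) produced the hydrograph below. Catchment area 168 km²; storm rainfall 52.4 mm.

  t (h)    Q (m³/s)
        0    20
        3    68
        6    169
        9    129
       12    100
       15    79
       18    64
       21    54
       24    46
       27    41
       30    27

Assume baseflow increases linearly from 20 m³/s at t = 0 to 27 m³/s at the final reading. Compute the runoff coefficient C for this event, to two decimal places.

C ≈ 0.66

ΣQ_DR = 538.5 m³/s; V = ΣQ_DR·Δt = 5.816 × 10^6 m³.
Runoff depth d = V / A = 34.62 mm.
C = d / P = 34.62 / 52.4 = 0.66.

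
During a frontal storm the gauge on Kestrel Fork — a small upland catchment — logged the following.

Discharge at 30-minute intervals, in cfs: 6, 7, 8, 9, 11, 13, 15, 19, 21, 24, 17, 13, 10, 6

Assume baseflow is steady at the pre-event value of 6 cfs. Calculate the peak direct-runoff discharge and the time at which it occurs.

Q_p = 18.0 cfs at t = 4.5 h

Subtracting baseflow gives direct-runoff ordinates: 0.0, 1.0, 2.0, 3.0, 5.0, 7.0, 9.0, 13.0, 15.0, 18.0, 11.0, 7.0, 4.0, 0.0 cfs.
The maximum is 18.0 cfs, occurring at the reading for t = 4.5 h.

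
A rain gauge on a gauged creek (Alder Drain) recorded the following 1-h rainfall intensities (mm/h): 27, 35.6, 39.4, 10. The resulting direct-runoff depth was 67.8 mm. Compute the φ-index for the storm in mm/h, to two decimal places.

φ ≈ 11.40 mm/h

Only the 3 blocks with intensity above φ contribute runoff: 27, 35.6, 39.4 mm/h.
Σ(I−φ)·Δt = d  ⇒  (27+35.6+39.4 − 3φ)·1 = 67.8
φ = (102.0 − 67.8/1) / 3 = 11.40 mm/h.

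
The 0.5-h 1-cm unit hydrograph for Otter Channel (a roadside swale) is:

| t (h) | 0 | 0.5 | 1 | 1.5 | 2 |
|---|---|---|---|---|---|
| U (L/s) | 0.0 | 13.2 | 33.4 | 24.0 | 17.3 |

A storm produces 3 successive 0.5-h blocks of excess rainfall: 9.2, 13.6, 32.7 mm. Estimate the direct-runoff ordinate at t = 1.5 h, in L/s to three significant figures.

Q ≈ 111 L/s

By discrete convolution, Q_j = Σ (P_i / 10 mm) · U_{j−i}.
At t = 1.5 h (j=3): Q = (9.2/10)·24.0 + (13.6/10)·33.4 + (32.7/10)·13.2 = 111 L/s.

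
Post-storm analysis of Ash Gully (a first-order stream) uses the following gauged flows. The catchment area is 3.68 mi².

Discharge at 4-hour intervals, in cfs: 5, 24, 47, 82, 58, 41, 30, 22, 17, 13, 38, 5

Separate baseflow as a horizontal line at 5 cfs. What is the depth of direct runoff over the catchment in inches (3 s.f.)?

Direct runoff: 0.0, 19.0, 42.0, 77.0, 53.0, 36.0, 25.0, 17.0, 12.0, 8.0, 33.0, 0.0 cfs; ΣQ_DR = 322.0 cfs.
V = ΣQ_DR · Δt = 322.0 × 14400 s = 4.637 × 10^6 ft³.
Over A = 3.68 mi², depth = V / A = 0.542 in.

d ≈ 0.542 in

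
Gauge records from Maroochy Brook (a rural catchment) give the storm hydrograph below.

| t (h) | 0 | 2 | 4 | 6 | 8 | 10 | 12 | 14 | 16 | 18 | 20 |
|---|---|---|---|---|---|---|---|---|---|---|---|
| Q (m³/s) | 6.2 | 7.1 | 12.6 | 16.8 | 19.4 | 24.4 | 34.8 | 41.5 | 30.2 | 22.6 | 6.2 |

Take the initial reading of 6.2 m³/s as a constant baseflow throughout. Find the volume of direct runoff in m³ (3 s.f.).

V ≈ 1.11 × 10^6 m³

Direct-runoff ordinates (Q − Q_b): 0.0, 0.9, 6.4, 10.6, 13.2, 18.2, 28.6, 35.3, 24.0, 16.4, 0.0 m³/s.
ΣQ_DR = 153.6 m³/s.
With Δt = 2 h = 7200 s, V = ΣQ_DR · Δt = 153.6 × 7200 = 1.11 × 10^6 m³.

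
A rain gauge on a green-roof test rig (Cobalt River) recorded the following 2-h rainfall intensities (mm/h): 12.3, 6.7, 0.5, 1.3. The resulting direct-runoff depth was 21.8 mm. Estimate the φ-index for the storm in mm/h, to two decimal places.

Only the 2 blocks with intensity above φ contribute runoff: 12.3, 6.7 mm/h.
Σ(I−φ)·Δt = d  ⇒  (12.3+6.7 − 2φ)·2 = 21.8
φ = (19.00 − 21.8/2) / 2 = 4.05 mm/h.

φ ≈ 4.05 mm/h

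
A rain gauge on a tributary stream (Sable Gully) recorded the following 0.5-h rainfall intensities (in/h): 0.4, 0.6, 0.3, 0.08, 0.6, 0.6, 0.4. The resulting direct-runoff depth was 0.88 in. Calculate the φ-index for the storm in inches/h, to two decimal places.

φ ≈ 0.19 in/h

Only the 6 blocks with intensity above φ contribute runoff: 0.4, 0.6, 0.3, 0.6, 0.6, 0.4 in/h.
Σ(I−φ)·Δt = d  ⇒  (0.4+0.6+0.3+0.6+0.6+0.4 − 6φ)·0.5 = 0.88
φ = (2.900 − 0.88/0.5) / 6 = 0.19 in/h.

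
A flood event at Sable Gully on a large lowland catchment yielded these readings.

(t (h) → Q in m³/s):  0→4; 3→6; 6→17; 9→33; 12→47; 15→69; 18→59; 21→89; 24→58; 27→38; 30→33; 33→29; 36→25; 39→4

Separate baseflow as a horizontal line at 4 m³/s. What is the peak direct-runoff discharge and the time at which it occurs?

Subtracting baseflow gives direct-runoff ordinates: 0.0, 2.0, 13.0, 29.0, 43.0, 65.0, 55.0, 85.0, 54.0, 34.0, 29.0, 25.0, 21.0, 0.0 m³/s.
The maximum is 85.0 m³/s, occurring at the reading for t = 21 h.

Q_p = 85.0 m³/s at t = 21 h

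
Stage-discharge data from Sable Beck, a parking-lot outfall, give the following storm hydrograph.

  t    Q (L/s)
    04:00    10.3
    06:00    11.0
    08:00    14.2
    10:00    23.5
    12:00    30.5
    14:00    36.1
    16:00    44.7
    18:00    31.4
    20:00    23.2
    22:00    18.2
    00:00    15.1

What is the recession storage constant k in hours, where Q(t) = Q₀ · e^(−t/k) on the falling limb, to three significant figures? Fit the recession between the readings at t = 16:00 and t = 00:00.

k ≈ 7.37 h

On the falling limb, Q drops from 44.7 to 15.1 L/s between t = 16:00 and t = 00:00 (Δt = 8 h).
k = −Δt / ln(Q₂/Q₁) = −8 / ln(15.1/44.7) = 7.37 h.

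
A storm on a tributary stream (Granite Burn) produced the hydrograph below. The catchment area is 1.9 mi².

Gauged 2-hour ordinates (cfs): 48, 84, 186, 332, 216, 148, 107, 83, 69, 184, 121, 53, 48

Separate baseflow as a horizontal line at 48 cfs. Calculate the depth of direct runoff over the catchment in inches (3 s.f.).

d ≈ 1.72 in

Direct runoff: 0.0, 36.0, 138.0, 284.0, 168.0, 100.0, 59.0, 35.0, 21.0, 136.0, 73.0, 5.0, 0.0 cfs; ΣQ_DR = 1055 cfs.
V = ΣQ_DR · Δt = 1055 × 7200 s = 7.596 × 10^6 ft³.
Over A = 1.9 mi², depth = V / A = 1.72 in.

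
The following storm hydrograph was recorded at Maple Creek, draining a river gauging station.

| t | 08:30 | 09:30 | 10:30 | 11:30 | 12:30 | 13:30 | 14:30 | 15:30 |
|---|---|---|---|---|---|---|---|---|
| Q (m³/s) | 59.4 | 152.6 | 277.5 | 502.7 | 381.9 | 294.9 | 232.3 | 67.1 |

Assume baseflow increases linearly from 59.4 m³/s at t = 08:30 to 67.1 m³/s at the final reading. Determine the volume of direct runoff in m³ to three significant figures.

Direct-runoff ordinates (Q − Q_b): 0.00, 92.10, 215.90, 440.00, 318.10, 230.00, 166.30, 0.00 m³/s.
ΣQ_DR = 1462 m³/s.
With Δt = 1 h = 3600 s, V = ΣQ_DR · Δt = 1462 × 3600 = 5.26 × 10^6 m³.

V ≈ 5.26 × 10^6 m³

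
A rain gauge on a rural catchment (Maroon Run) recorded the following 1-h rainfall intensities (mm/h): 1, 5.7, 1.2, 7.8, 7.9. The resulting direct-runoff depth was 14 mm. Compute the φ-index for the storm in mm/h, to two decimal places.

φ ≈ 2.47 mm/h

Only the 3 blocks with intensity above φ contribute runoff: 5.7, 7.8, 7.9 mm/h.
Σ(I−φ)·Δt = d  ⇒  (5.7+7.8+7.9 − 3φ)·1 = 14
φ = (21.40 − 14/1) / 3 = 2.47 mm/h.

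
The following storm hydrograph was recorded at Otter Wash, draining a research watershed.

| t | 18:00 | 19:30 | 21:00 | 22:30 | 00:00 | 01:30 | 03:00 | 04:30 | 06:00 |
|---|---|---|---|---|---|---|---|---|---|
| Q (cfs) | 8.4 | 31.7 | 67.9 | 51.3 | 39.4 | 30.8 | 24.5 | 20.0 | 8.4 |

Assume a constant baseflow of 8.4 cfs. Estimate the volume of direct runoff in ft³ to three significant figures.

V ≈ 1.12 × 10^6 ft³

Direct-runoff ordinates (Q − Q_b): 0.0, 23.3, 59.5, 42.9, 31.0, 22.4, 16.1, 11.6, 0.0 cfs.
ΣQ_DR = 206.8 cfs.
With Δt = 1.5 h = 5400 s, V = ΣQ_DR · Δt = 206.8 × 5400 = 1.12 × 10^6 ft³.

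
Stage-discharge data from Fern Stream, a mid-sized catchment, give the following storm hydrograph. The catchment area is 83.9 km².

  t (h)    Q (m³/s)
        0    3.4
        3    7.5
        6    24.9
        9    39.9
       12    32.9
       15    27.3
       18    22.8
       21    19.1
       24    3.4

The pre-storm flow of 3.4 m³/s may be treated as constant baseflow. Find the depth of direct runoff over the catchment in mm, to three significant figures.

d ≈ 19.4 mm

Direct runoff: 0.0, 4.1, 21.5, 36.5, 29.5, 23.9, 19.4, 15.7, 0.0 m³/s; ΣQ_DR = 150.6 m³/s.
V = ΣQ_DR · Δt = 150.6 × 10800 s = 1.626 × 10^6 m³.
Over A = 83.9 km², depth = V / A = 19.4 mm.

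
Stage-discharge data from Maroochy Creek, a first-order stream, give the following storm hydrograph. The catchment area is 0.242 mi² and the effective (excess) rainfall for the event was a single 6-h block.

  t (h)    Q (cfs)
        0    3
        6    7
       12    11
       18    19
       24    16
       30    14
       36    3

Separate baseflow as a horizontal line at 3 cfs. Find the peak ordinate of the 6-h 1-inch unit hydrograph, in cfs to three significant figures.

Direct runoff: 0.0, 4.0, 8.0, 16.0, 13.0, 11.0, 0.0 cfs; ΣQ_DR = 52.00 cfs, peak = 16.0 cfs.
Runoff depth d = ΣQ_DR·Δt / A = 52.00 × 21600 / (0.242 mi²) = 1.998 in.
The 1-inch UH is the DRH scaled by (1 in)/d, so U_p = 16.0 × 1/1.998 = 8.01 cfs.

U_p ≈ 8.01 cfs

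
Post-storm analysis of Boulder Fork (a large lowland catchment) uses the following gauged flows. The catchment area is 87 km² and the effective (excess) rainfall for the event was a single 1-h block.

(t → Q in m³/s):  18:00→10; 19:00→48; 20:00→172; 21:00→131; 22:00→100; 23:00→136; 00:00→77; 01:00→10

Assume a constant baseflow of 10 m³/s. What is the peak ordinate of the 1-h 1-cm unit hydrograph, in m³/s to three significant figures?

Direct runoff: 0.0, 38.0, 162.0, 121.0, 90.0, 126.0, 67.0, 0.0 m³/s; ΣQ_DR = 604.0 m³/s, peak = 162.0 m³/s.
Runoff depth d = ΣQ_DR·Δt / A = 604.0 × 3600 / (87 km²) = 24.99 mm.
The 1-cm UH is the DRH scaled by (10 mm)/d, so U_p = 162.0 × 10/24.99 = 64.8 m³/s.

U_p ≈ 64.8 m³/s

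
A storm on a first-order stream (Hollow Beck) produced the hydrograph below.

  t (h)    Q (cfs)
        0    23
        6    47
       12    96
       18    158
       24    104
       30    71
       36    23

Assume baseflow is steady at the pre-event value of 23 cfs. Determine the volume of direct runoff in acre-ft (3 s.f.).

V ≈ 179 acre-ft

Direct-runoff ordinates (Q − Q_b): 0.0, 24.0, 73.0, 135.0, 81.0, 48.0, 0.0 cfs.
ΣQ_DR = 361.0 cfs.
With Δt = 6 h = 21600 s, V = ΣQ_DR · Δt = 361.0 × 21600 = 7.80 × 10^6 ft³ = 179 acre-ft.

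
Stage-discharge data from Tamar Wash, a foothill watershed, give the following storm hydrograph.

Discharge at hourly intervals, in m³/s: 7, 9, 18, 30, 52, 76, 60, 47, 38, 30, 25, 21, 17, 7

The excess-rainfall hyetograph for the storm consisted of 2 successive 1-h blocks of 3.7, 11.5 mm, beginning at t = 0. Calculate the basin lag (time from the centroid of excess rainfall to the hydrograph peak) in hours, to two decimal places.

t_L ≈ 3.74 h

Centroid of excess rainfall: t_c = Σ P_i·t̄_i / ΣP_i = 1.2566 h (block centres at 0.5, 1.5 h).
Hydrograph peak occurs at t = 5 h, so basin lag t_L = 5 − 1.2566 = 3.74 h.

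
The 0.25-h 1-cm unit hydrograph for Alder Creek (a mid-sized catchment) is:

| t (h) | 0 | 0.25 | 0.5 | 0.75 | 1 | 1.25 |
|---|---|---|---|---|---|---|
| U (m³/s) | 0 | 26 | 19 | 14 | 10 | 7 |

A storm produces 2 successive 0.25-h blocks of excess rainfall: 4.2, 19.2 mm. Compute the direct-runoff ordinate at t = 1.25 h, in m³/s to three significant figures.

By discrete convolution, Q_j = Σ (P_i / 10 mm) · U_{j−i}.
At t = 1.25 h (j=5): Q = (4.2/10)·7 + (19.2/10)·10 = 22.1 m³/s.

Q ≈ 22.1 m³/s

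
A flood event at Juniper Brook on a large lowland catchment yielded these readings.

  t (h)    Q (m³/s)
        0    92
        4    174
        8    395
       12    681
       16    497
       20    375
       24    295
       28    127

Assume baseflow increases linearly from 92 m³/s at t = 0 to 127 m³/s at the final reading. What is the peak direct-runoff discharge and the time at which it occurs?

Q_p = 574.00 m³/s at t = 12 h

Subtracting baseflow gives direct-runoff ordinates: 0.00, 77.00, 293.00, 574.00, 385.00, 258.00, 173.00, 0.00 m³/s.
The maximum is 574.00 m³/s, occurring at the reading for t = 12 h.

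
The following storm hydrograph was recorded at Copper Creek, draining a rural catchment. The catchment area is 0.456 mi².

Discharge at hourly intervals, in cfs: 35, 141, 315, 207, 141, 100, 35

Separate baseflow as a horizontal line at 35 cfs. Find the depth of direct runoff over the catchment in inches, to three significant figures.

d ≈ 2.48 in

Direct runoff: 0.0, 106.0, 280.0, 172.0, 106.0, 65.0, 0.0 cfs; ΣQ_DR = 729.0 cfs.
V = ΣQ_DR · Δt = 729.0 × 3600 s = 2.624 × 10^6 ft³.
Over A = 0.456 mi², depth = V / A = 2.48 in.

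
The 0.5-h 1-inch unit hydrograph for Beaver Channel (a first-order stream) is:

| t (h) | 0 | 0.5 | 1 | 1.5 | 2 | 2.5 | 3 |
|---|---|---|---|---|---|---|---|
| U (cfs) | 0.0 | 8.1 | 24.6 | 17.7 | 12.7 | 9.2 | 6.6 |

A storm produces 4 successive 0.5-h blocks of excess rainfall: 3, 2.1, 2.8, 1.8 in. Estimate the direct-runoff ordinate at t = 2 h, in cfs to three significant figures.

Q ≈ 159 cfs

By discrete convolution, Q_j = Σ (P_i / 1 in) · U_{j−i}.
At t = 2 h (j=4): Q = (3/1)·12.7 + (2.1/1)·17.7 + (2.8/1)·24.6 + (1.8/1)·8.1 = 159 cfs.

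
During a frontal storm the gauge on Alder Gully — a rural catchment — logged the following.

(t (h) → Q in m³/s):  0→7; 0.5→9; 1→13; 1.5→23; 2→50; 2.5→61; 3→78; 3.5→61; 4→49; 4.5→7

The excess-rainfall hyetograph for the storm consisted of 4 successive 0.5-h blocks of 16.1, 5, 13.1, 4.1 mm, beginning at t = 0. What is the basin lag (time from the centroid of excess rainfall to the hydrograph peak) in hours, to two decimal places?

Centroid of excess rainfall: t_c = Σ P_i·t̄_i / ΣP_i = 0.8179 h (block centres at 0.25, 0.75, 1.25, 1.75 h).
Hydrograph peak occurs at t = 3 h, so basin lag t_L = 3 − 0.8179 = 2.18 h.

t_L ≈ 2.18 h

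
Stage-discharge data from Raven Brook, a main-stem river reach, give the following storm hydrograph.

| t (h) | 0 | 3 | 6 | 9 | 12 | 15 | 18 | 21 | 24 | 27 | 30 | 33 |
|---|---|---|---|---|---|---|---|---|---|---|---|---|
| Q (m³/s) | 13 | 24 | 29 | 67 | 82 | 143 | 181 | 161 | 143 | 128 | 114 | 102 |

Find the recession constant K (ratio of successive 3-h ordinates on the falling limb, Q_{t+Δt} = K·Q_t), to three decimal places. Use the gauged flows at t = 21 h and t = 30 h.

K ≈ 0.891

Using the recession-limb readings at t = 21 h and t = 30 h: Q falls from 161 to 114 m³/s over 3 intervals.
K = (Q₂/Q₁)^(1/3) = (114/161)^(1/3) = 0.891.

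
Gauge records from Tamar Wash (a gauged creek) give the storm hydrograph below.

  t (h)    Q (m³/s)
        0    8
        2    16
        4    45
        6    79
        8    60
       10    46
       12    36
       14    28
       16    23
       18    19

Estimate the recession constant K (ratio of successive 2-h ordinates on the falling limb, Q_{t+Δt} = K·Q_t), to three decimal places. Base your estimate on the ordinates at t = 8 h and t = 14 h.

Using the recession-limb readings at t = 8 h and t = 14 h: Q falls from 60 to 28 m³/s over 3 intervals.
K = (Q₂/Q₁)^(1/3) = (28/60)^(1/3) = 0.776.

K ≈ 0.776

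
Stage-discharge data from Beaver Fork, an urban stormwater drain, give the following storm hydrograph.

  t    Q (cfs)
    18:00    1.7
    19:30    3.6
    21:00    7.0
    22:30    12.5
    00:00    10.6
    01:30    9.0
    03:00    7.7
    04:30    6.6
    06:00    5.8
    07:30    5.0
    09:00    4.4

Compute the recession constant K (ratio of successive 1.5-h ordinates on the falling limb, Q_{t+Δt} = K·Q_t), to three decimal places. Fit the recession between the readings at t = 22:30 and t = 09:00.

Using the recession-limb readings at t = 22:30 and t = 09:00: Q falls from 12.5 to 4.4 cfs over 7 intervals.
K = (Q₂/Q₁)^(1/7) = (4.4/12.5)^(1/7) = 0.861.

K ≈ 0.861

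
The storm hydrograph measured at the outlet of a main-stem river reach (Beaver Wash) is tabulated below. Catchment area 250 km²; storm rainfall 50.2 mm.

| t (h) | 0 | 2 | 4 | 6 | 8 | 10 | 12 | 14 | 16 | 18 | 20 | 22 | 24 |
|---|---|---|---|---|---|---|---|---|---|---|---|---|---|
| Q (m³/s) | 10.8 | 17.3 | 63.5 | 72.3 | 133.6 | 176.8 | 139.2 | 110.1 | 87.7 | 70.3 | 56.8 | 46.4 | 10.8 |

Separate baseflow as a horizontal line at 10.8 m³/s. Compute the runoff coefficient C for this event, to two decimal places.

C ≈ 0.49

ΣQ_DR = 855.2 m³/s; V = ΣQ_DR·Δt = 6.157 × 10^6 m³.
Runoff depth d = V / A = 24.63 mm.
C = d / P = 24.63 / 50.2 = 0.49.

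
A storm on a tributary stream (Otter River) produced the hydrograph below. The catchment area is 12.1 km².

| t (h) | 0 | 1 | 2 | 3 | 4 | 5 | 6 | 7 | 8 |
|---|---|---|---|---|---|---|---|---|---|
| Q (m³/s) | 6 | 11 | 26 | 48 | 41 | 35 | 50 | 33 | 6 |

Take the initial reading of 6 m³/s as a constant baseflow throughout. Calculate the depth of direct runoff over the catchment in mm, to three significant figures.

d ≈ 60.1 mm

Direct runoff: 0.0, 5.0, 20.0, 42.0, 35.0, 29.0, 44.0, 27.0, 0.0 m³/s; ΣQ_DR = 202.0 m³/s.
V = ΣQ_DR · Δt = 202.0 × 3600 s = 7.272 × 10^5 m³.
Over A = 12.1 km², depth = V / A = 60.1 mm.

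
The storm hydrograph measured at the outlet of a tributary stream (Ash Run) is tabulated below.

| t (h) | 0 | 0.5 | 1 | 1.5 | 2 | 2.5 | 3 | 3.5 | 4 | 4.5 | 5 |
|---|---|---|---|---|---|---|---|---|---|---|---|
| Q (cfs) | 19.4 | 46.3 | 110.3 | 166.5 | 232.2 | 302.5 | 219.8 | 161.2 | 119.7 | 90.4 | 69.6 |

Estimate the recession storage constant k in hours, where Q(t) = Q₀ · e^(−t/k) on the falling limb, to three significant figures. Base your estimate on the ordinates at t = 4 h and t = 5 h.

k ≈ 1.84 h

On the falling limb, Q drops from 119.7 to 69.6 cfs between t = 4 h and t = 5 h (Δt = 1 h).
k = −Δt / ln(Q₂/Q₁) = −1 / ln(69.6/119.7) = 1.84 h.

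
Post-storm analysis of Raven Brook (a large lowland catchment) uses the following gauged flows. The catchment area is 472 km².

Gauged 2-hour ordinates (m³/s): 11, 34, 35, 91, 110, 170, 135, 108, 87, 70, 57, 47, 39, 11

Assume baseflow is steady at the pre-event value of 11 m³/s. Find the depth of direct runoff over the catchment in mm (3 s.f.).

Direct runoff: 0.0, 23.0, 24.0, 80.0, 99.0, 159.0, 124.0, 97.0, 76.0, 59.0, 46.0, 36.0, 28.0, 0.0 m³/s; ΣQ_DR = 851.0 m³/s.
V = ΣQ_DR · Δt = 851.0 × 7200 s = 6.127 × 10^6 m³.
Over A = 472 km², depth = V / A = 13.0 mm.

d ≈ 13.0 mm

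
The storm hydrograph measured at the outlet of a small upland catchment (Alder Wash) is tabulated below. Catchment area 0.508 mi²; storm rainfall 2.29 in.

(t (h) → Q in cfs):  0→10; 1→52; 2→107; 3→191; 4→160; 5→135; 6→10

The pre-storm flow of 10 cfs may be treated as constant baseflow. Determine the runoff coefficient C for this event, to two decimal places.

C ≈ 0.79

ΣQ_DR = 595.0 cfs; V = ΣQ_DR·Δt = 2.142 × 10^6 ft³.
Runoff depth d = V / A = 1.815 in.
C = d / P = 1.815 / 2.29 = 0.79.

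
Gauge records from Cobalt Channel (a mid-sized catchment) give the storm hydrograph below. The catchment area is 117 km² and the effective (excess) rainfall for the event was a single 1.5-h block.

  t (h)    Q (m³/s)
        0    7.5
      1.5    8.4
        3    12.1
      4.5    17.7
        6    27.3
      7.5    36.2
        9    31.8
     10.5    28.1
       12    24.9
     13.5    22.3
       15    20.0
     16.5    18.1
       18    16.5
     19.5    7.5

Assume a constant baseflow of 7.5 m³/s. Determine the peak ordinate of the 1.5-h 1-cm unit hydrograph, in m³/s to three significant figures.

U_p ≈ 35.9 m³/s

Direct runoff: 0.0, 0.9, 4.6, 10.2, 19.8, 28.7, 24.3, 20.6, 17.4, 14.8, 12.5, 10.6, 9.0, 0.0 m³/s; ΣQ_DR = 173.4 m³/s, peak = 28.7 m³/s.
Runoff depth d = ΣQ_DR·Δt / A = 173.4 × 5400 / (117 km²) = 8.003 mm.
The 1-cm UH is the DRH scaled by (10 mm)/d, so U_p = 28.7 × 10/8.003 = 35.9 m³/s.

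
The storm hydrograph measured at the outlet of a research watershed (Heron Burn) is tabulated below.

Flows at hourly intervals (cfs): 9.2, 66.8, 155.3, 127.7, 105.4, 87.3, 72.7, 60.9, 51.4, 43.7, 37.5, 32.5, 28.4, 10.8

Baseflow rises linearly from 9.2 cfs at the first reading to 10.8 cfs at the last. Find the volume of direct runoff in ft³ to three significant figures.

V ≈ 2.70 × 10^6 ft³

Direct-runoff ordinates (Q − Q_b): 0.00, 57.48, 145.85, 118.13, 95.71, 77.48, 62.76, 50.84, 41.22, 33.39, 27.07, 21.95, 17.72, 0.00 cfs.
ΣQ_DR = 749.6 cfs.
With Δt = 1 h = 3600 s, V = ΣQ_DR · Δt = 749.6 × 3600 = 2.70 × 10^6 ft³.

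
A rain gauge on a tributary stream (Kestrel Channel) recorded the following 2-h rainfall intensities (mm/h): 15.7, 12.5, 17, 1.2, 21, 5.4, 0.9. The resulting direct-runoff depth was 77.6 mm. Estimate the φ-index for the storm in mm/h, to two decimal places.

Only the 4 blocks with intensity above φ contribute runoff: 15.7, 12.5, 17, 21 mm/h.
Σ(I−φ)·Δt = d  ⇒  (15.7+12.5+17+21 − 4φ)·2 = 77.6
φ = (66.20 − 77.6/2) / 4 = 6.85 mm/h.

φ ≈ 6.85 mm/h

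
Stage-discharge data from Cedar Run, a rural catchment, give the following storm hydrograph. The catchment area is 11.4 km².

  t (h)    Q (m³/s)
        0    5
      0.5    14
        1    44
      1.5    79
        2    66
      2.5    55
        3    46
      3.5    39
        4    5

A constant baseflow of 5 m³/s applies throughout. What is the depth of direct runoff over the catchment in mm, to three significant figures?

d ≈ 48.6 mm

Direct runoff: 0.0, 9.0, 39.0, 74.0, 61.0, 50.0, 41.0, 34.0, 0.0 m³/s; ΣQ_DR = 308.0 m³/s.
V = ΣQ_DR · Δt = 308.0 × 1800 s = 5.544 × 10^5 m³.
Over A = 11.4 km², depth = V / A = 48.6 mm.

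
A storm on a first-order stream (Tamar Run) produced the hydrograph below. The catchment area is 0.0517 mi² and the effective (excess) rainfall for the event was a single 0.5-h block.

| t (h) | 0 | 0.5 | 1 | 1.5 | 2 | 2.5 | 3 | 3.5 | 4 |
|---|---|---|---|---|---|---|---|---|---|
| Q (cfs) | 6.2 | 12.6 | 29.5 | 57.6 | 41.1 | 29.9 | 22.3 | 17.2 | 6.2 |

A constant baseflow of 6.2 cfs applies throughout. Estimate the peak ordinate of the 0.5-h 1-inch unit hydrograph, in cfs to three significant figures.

Direct runoff: 0.0, 6.4, 23.3, 51.4, 34.9, 23.7, 16.1, 11.0, 0.0 cfs; ΣQ_DR = 166.8 cfs, peak = 51.4 cfs.
Runoff depth d = ΣQ_DR·Δt / A = 166.8 × 1800 / (0.0517 mi²) = 2.500 in.
The 1-inch UH is the DRH scaled by (1 in)/d, so U_p = 51.4 × 1/2.500 = 20.6 cfs.

U_p ≈ 20.6 cfs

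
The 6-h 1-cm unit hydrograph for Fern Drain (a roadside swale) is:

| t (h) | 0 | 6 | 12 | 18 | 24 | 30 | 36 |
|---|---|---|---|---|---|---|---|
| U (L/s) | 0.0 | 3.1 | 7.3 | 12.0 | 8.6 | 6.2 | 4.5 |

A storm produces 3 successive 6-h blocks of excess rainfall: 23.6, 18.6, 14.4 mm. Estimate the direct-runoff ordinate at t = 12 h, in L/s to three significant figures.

Q ≈ 23.0 L/s

By discrete convolution, Q_j = Σ (P_i / 10 mm) · U_{j−i}.
At t = 12 h (j=2): Q = (23.6/10)·7.3 + (18.6/10)·3.1 + (14.4/10)·0.0 = 23.0 L/s.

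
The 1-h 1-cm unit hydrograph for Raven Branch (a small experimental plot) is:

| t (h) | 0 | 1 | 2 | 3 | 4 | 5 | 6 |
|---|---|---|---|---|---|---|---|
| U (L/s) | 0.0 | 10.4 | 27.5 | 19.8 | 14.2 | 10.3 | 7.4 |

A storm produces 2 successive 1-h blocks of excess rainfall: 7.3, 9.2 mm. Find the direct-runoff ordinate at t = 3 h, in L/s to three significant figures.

Q ≈ 39.8 L/s

By discrete convolution, Q_j = Σ (P_i / 10 mm) · U_{j−i}.
At t = 3 h (j=3): Q = (7.3/10)·19.8 + (9.2/10)·27.5 = 39.8 L/s.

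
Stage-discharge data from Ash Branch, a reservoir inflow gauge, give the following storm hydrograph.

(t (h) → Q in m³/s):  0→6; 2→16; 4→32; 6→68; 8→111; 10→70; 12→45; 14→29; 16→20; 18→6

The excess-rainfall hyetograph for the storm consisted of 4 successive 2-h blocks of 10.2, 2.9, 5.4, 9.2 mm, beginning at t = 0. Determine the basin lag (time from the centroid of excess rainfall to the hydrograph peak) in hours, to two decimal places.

t_L ≈ 4.02 h

Centroid of excess rainfall: t_c = Σ P_i·t̄_i / ΣP_i = 3.9819 h (block centres at 1, 3, 5, 7 h).
Hydrograph peak occurs at t = 8 h, so basin lag t_L = 8 − 3.9819 = 4.02 h.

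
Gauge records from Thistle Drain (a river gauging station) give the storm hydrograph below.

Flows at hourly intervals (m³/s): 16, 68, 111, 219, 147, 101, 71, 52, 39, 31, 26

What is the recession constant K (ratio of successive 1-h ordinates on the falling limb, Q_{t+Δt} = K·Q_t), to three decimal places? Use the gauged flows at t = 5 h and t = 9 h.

K ≈ 0.744

Using the recession-limb readings at t = 5 h and t = 9 h: Q falls from 101 to 31 m³/s over 4 intervals.
K = (Q₂/Q₁)^(1/4) = (31/101)^(1/4) = 0.744.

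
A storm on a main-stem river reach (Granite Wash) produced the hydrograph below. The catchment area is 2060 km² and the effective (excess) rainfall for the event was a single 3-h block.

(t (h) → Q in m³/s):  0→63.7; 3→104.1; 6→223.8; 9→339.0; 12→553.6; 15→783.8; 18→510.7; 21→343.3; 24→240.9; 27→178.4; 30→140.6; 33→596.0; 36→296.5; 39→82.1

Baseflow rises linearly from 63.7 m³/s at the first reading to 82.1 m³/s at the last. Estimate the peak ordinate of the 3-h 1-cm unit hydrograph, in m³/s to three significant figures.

Direct runoff: 0.00, 38.98, 157.27, 271.05, 484.24, 713.02, 438.51, 269.69, 165.88, 101.96, 62.75, 516.73, 215.82, 0.00 m³/s; ΣQ_DR = 3436 m³/s, peak = 713.02 m³/s.
Runoff depth d = ΣQ_DR·Δt / A = 3436 × 10800 / (2060 km²) = 18.01 mm.
The 1-cm UH is the DRH scaled by (10 mm)/d, so U_p = 713.02 × 10/18.01 = 396 m³/s.

U_p ≈ 396 m³/s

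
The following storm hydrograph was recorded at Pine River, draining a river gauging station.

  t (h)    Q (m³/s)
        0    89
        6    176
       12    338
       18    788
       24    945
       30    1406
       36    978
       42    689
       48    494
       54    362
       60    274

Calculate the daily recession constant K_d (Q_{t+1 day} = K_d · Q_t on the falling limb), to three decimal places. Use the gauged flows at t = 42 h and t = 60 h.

Between t = 42 h and t = 60 h the flow falls from 689 to 274 m³/s over 3×6 h = 18 h.
Per-interval ratio K = (274/689)^(1/3) = 0.7354; K_d = K^(24/6) = 0.292.

K_d ≈ 0.292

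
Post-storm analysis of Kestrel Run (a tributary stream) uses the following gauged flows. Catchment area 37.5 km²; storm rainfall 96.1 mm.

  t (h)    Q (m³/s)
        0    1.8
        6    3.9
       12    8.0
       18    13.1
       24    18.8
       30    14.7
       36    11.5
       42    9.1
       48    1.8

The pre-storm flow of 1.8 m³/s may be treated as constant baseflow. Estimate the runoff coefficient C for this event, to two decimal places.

ΣQ_DR = 66.50 m³/s; V = ΣQ_DR·Δt = 1.436 × 10^6 m³.
Runoff depth d = V / A = 38.30 mm.
C = d / P = 38.30 / 96.1 = 0.40.

C ≈ 0.40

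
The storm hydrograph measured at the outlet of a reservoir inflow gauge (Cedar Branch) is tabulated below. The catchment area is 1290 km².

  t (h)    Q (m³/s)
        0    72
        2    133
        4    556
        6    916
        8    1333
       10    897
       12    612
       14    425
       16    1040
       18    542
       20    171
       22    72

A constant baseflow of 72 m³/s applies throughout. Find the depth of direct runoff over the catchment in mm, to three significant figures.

d ≈ 33.0 mm

Direct runoff: 0.0, 61.0, 484.0, 844.0, 1261.0, 825.0, 540.0, 353.0, 968.0, 470.0, 99.0, 0.0 m³/s; ΣQ_DR = 5905 m³/s.
V = ΣQ_DR · Δt = 5905 × 7200 s = 4.252 × 10^7 m³.
Over A = 1290 km², depth = V / A = 33.0 mm.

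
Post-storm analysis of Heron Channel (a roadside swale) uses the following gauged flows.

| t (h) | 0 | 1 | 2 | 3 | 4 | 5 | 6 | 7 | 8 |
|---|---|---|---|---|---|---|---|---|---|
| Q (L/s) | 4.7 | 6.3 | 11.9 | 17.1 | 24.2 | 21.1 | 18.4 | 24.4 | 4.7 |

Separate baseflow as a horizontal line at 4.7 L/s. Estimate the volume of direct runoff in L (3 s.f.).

V ≈ 3.26 × 10^5 L

Direct-runoff ordinates (Q − Q_b): 0.0, 1.6, 7.2, 12.4, 19.5, 16.4, 13.7, 19.7, 0.0 L/s.
ΣQ_DR = 90.50 L/s.
With Δt = 1 h = 3600 s, V = ΣQ_DR · Δt = 90.50 × 3600 = 3.26 × 10^5 L.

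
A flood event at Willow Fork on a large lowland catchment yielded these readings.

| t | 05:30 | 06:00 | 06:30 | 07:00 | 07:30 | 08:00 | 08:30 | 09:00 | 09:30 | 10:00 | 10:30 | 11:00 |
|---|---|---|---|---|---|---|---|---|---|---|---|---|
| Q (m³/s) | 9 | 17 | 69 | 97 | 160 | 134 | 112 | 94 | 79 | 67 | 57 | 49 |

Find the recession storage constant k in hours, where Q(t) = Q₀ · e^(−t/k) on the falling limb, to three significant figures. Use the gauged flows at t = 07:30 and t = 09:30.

k ≈ 2.83 h

On the falling limb, Q drops from 160 to 79 m³/s between t = 07:30 and t = 09:30 (Δt = 2 h).
k = −Δt / ln(Q₂/Q₁) = −2 / ln(79/160) = 2.83 h.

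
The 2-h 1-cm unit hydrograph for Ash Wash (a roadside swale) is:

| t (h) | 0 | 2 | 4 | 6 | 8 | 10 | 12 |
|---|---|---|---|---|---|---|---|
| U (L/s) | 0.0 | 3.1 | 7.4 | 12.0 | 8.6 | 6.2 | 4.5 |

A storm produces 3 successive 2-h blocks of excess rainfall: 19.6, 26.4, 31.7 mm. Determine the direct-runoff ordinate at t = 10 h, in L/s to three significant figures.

Q ≈ 72.9 L/s

By discrete convolution, Q_j = Σ (P_i / 10 mm) · U_{j−i}.
At t = 10 h (j=5): Q = (19.6/10)·6.2 + (26.4/10)·8.6 + (31.7/10)·12.0 = 72.9 L/s.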